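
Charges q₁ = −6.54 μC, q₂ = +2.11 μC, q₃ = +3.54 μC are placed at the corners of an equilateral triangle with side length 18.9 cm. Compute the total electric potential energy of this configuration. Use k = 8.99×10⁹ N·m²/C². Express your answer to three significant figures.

-1.40 J

The assembly work is the sum of pairwise potential energies, U = Σ_{i<j} kqᵢqⱼ/rᵢⱼ.
All three pair separations equal the side length, 0.189 m.
U = (-0.656) + (-1.10) + (0.355) = -1.40 J.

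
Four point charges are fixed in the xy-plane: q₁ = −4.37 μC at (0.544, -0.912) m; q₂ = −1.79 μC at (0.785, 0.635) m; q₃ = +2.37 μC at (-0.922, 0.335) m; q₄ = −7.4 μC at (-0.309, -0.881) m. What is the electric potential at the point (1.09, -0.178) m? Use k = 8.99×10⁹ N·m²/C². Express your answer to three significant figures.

Electric potential is a scalar, so the contributions from each charge add algebraically: V = Σ kqᵢ/rᵢ.
Distances from the field point to each charge: r₁ = 0.915 m, r₂ = 0.868 m, r₃ = 2.08 m, r₄ = 1.57 m.
V = k[(-4.37×10⁻⁶)/(0.915) + (-1.79×10⁻⁶)/(0.868) + (2.37×10⁻⁶)/(2.08) + (-7.40×10⁻⁶)/(1.57)] = -9.37×10⁴ V.

-9.37×10⁴ V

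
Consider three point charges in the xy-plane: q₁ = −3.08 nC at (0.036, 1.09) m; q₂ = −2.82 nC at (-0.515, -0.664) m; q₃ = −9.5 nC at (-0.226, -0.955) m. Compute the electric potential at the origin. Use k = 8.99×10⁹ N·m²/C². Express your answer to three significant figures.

The total potential is the scalar sum of each charge's contribution, V = Σ kqᵢ/rᵢ.
Distances from the field point to each charge: r₁ = 1.09 m, r₂ = 0.840 m, r₃ = 0.981 m.
V = k[(-3.08×10⁻⁹)/(1.09) + (-2.82×10⁻⁹)/(0.840) + (-9.50×10⁻⁹)/(0.981)] = -143 V.

-143 V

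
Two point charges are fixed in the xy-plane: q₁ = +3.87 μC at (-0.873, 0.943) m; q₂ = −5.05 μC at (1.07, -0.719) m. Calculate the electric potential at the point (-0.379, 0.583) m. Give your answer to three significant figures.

The total potential is the scalar sum of each charge's contribution, V = Σ kqᵢ/rᵢ.
Distances from the field point to each charge: r₁ = 0.611 m, r₂ = 1.95 m.
V = k[(3.87×10⁻⁶)/(0.611) + (-5.05×10⁻⁶)/(1.95)] = 3.36×10⁴ V.

3.36×10⁴ V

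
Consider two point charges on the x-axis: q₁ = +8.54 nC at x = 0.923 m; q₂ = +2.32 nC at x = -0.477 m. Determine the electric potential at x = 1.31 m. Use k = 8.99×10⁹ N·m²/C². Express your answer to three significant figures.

Electric potential is a scalar, so the contributions from each charge add algebraically: V = Σ kqᵢ/rᵢ.
Distances from the field point to each charge: r₁ = 0.387 m, r₂ = 1.79 m.
V = k[(8.54×10⁻⁹)/(0.387) + (2.32×10⁻⁹)/(1.79)] = 210 V.

210 V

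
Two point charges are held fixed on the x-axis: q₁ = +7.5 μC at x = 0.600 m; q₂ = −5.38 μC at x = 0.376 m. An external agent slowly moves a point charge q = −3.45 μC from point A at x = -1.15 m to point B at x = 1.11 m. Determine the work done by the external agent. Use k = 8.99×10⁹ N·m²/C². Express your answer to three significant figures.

-0.205 J

For quasistatic motion the external work equals the change in potential energy: W_ext = qΔV = q(V_B − V_A).
At A: distances to the source charges are 1.75 m, 1.53 m; V_A = Σ kqᵢ/rᵢ = 6830 V.
At B: distances to the source charges are 0.510 m, 0.734 m; V_B = Σ kqᵢ/rᵢ = 6.63×10⁴ V.
ΔV = V_B − V_A = 5.95×10⁴ V.
W_ext = qΔV = (-3.45×10⁻⁶ C)(5.95×10⁴ V) = -0.205 J.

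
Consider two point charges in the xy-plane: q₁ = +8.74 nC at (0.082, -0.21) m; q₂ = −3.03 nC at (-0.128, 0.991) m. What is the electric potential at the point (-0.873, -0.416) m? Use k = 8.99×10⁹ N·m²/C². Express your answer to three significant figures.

Electric potential is a scalar, so the contributions from each charge add algebraically: V = Σ kqᵢ/rᵢ.
Distances from the field point to each charge: r₁ = 0.977 m, r₂ = 1.59 m.
V = k[(8.74×10⁻⁹)/(0.977) + (-3.03×10⁻⁹)/(1.59)] = 63.3 V.

63.3 V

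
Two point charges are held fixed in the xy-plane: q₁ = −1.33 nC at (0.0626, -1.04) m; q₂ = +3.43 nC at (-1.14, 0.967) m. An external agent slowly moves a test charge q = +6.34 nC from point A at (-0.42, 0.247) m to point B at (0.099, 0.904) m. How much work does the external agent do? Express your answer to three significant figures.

-1.83×10⁻⁸ J

For quasistatic motion the external work equals the change in potential energy: W_ext = qΔV = q(V_B − V_A).
At A: distances to the source charges are 1.37 m, 1.02 m; V_A = Σ kqᵢ/rᵢ = 21.6 V.
At B: distances to the source charges are 1.94 m, 1.24 m; V_B = Σ kqᵢ/rᵢ = 18.7 V.
ΔV = V_B − V_A = -2.88 V.
W_ext = qΔV = (6.34×10⁻⁹ C)(-2.88 V) = -1.83×10⁻⁸ J.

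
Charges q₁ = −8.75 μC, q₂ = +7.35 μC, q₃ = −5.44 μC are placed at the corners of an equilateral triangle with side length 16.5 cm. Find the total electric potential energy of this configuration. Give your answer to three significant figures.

-3.09 J

The work to assemble the configuration equals its total potential energy, U = Σ kqᵢqⱼ/rᵢⱼ over all pairs.
All three pair separations equal the side length, 0.165 m.
U = (-3.50) + (2.59) + (-2.18) = -3.09 J.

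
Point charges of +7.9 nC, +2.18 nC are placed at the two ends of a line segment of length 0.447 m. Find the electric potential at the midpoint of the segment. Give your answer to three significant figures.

The total potential is the scalar sum of each charge's contribution, V = Σ kqᵢ/rᵢ.
Each charge is 0.224 m from the midpoint.
V = k[(7.90×10⁻⁹)/(0.224) + (2.18×10⁻⁹)/(0.224)] = 405 V.

405 V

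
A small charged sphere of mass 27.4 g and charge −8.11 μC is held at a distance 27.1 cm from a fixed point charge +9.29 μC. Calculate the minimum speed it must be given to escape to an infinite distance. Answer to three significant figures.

13.5 m/s

To just escape, total mechanical energy must reach zero at infinity: ½mv²_min + U = 0, so ½mv²_min = −U = |kQq|/r.
|U| = |kQq|/r = (8.99×10⁹ N·m²/C²)(9.29×10⁻⁶)(8.11×10⁻⁶)/(0.271) = 2.50 J.
v_min = √(2|U|/m) = √(2·2.50/0.0274) = 13.5 m/s.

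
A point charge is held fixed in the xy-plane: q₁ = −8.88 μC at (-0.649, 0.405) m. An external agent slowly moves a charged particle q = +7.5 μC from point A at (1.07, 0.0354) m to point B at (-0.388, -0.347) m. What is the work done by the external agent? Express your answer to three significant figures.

For quasistatic motion the external work equals the change in potential energy: W_ext = qΔV = q(V_B − V_A).
At A: distance to the source charge is 1.76 m; V_A = kq₁/r = -4.54×10⁴ V.
At B: distance to the source charge is 0.796 m; V_B = kq₁/r = -1.00×10⁵ V.
ΔV = V_B − V_A = -5.49×10⁴ V.
W_ext = qΔV = (7.50×10⁻⁶ C)(-5.49×10⁴ V) = -0.412 J.

-0.412 J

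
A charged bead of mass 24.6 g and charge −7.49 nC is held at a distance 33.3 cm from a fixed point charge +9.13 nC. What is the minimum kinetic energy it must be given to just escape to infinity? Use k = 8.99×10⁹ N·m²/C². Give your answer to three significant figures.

To just escape, total mechanical energy must reach zero at infinity: ½mv²_min + U = 0, so ½mv²_min = −U = |kQq|/r.
|U| = |kQq|/r = (8.99×10⁹ N·m²/C²)(9.13×10⁻⁹)(7.49×10⁻⁹)/(0.333) = 1.85×10⁻⁶ J.

1.85×10⁻⁶ J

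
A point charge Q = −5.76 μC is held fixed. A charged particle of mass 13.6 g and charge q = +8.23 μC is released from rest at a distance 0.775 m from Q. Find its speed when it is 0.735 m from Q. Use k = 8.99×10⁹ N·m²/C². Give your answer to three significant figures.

Only the electrostatic force acts, so mechanical energy is conserved: ½mv² = U₁ − U₂ = kQq(1/r₁ − 1/r₂).
U₁ − U₂ = (8.99×10⁹ N·m²/C²)(-5.76×10⁻⁶ C)(8.23×10⁻⁶ C)(1/0.775 − 1/0.735) = 0.0299 J.
v = √(2·0.0299/0.0136) = 2.10 m/s.

2.10 m/s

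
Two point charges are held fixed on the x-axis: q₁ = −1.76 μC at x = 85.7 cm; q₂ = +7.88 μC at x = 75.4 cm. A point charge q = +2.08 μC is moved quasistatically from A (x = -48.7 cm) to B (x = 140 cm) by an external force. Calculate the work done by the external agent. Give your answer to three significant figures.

0.0732 J

For quasistatic motion the external work equals the change in potential energy: W_ext = qΔV = q(V_B − V_A).
At A: distances to the source charges are 1.34 m, 1.24 m; V_A = Σ kqᵢ/rᵢ = 4.53×10⁴ V.
At B: distances to the source charges are 0.543 m, 0.646 m; V_B = Σ kqᵢ/rᵢ = 8.05×10⁴ V.
ΔV = V_B − V_A = 3.52×10⁴ V.
W_ext = qΔV = (2.08×10⁻⁶ C)(3.52×10⁴ V) = 0.0732 J.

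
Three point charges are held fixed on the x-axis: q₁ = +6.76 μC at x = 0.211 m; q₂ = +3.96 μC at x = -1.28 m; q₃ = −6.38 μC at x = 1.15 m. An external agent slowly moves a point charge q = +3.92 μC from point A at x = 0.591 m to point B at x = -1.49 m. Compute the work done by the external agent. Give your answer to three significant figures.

For quasistatic motion the external work equals the change in potential energy: W_ext = qΔV = q(V_B − V_A).
At A: distances to the source charges are 0.380 m, 1.87 m, 0.559 m; V_A = Σ kqᵢ/rᵢ = 7.63×10⁴ V.
At B: distances to the source charges are 1.70 m, 0.210 m, 2.64 m; V_B = Σ kqᵢ/rᵢ = 1.84×10⁵ V.
ΔV = V_B − V_A = 1.07×10⁵ V.
W_ext = qΔV = (3.92×10⁻⁶ C)(1.07×10⁵ V) = 0.420 J.

0.420 J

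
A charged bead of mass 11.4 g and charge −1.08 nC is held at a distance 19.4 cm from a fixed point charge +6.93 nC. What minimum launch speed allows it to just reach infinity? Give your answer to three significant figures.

7.80×10⁻³ m/s

To just escape, total mechanical energy must reach zero at infinity: ½mv²_min + U = 0, so ½mv²_min = −U = |kQq|/r.
|U| = |kQq|/r = (8.99×10⁹ N·m²/C²)(6.93×10⁻⁹)(1.08×10⁻⁹)/(0.194) = 3.47×10⁻⁷ J.
v_min = √(2|U|/m) = √(2·3.47×10⁻⁷/0.0114) = 7.80×10⁻³ m/s.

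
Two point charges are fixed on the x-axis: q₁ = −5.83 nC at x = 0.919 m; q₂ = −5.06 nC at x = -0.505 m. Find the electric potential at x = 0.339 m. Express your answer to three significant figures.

Electric potential is a scalar, so the contributions from each charge add algebraically: V = Σ kqᵢ/rᵢ.
Distances from the field point to each charge: r₁ = 0.580 m, r₂ = 0.844 m.
V = k[(-5.83×10⁻⁹)/(0.580) + (-5.06×10⁻⁹)/(0.844)] = -144 V.

-144 V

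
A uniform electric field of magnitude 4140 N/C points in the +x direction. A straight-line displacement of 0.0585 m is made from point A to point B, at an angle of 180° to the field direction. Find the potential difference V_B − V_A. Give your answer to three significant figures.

242 V

Only the component of displacement along E changes the potential: ΔV = −E·d·cosθ.
ΔV = −(4140 V/m)(0.0585 m)cos180° = 242 V.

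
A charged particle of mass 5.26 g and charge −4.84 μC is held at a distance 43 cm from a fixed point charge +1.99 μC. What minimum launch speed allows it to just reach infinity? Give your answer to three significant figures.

To just escape, total mechanical energy must reach zero at infinity: ½mv²_min + U = 0, so ½mv²_min = −U = |kQq|/r.
|U| = |kQq|/r = (8.99×10⁹ N·m²/C²)(1.99×10⁻⁶)(4.84×10⁻⁶)/(0.430) = 0.201 J.
v_min = √(2|U|/m) = √(2·0.201/5.26×10⁻³) = 8.75 m/s.

8.75 m/s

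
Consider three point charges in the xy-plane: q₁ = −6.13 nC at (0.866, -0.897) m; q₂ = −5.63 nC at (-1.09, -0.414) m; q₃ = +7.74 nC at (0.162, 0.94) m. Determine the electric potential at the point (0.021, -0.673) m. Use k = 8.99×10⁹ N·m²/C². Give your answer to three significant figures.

-64.4 V

Electric potential is a scalar, so the contributions from each charge add algebraically: V = Σ kqᵢ/rᵢ.
Distances from the field point to each charge: r₁ = 0.874 m, r₂ = 1.14 m, r₃ = 1.62 m.
V = k[(-6.13×10⁻⁹)/(0.874) + (-5.63×10⁻⁹)/(1.14) + (7.74×10⁻⁹)/(1.62)] = -64.4 V.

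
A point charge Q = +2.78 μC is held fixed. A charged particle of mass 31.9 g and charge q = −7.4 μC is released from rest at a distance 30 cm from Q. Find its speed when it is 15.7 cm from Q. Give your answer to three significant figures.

Only the electrostatic force acts, so mechanical energy is conserved: ½mv² = U₁ − U₂ = kQq(1/r₁ − 1/r₂).
U₁ − U₂ = (8.99×10⁹ N·m²/C²)(2.78×10⁻⁶ C)(-7.40×10⁻⁶ C)(1/0.300 − 1/0.157) = 0.562 J.
v = √(2·0.562/0.0319) = 5.93 m/s.

5.93 m/s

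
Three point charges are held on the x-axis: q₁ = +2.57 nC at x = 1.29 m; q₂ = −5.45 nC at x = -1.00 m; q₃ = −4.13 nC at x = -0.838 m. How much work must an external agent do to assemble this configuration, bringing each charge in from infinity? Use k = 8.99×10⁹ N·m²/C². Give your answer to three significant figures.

The assembly work is the sum of pairwise potential energies, U = Σ_{i<j} kqᵢqⱼ/rᵢⱼ.
Pair separations: r₁₂ = 2.29 m, r₁₃ = 2.13 m, r₂₃ = 0.162 m.
U = (-5.50×10⁻⁸) + (-4.48×10⁻⁸) + (1.25×10⁻⁶) = 1.15×10⁻⁶ J.

1.15×10⁻⁶ J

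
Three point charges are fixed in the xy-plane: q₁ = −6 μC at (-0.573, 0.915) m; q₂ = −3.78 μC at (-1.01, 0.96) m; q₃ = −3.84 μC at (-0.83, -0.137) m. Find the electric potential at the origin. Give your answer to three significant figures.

-1.15×10⁵ V

Electric potential is a scalar, so the contributions from each charge add algebraically: V = Σ kqᵢ/rᵢ.
Distances from the field point to each charge: r₁ = 1.08 m, r₂ = 1.39 m, r₃ = 0.841 m.
V = k[(-6.00×10⁻⁶)/(1.08) + (-3.78×10⁻⁶)/(1.39) + (-3.84×10⁻⁶)/(0.841)] = -1.15×10⁵ V.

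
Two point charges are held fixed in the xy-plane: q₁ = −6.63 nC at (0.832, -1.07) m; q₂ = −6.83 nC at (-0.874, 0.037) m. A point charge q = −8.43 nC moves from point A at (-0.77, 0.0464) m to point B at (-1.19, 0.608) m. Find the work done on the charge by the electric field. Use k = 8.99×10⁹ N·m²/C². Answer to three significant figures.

The work done by the electric force is W_field = −ΔU = −q(V_B − V_A) = q(V_A − V_B).
At A: distances to the source charges are 1.95 m, 0.104 m; V_A = Σ kqᵢ/rᵢ = -619 V.
At B: distances to the source charges are 2.63 m, 0.653 m; V_B = Σ kqᵢ/rᵢ = -117 V.
ΔV = V_B − V_A = 502 V.
W_field = −qΔV = −(-8.43×10⁻⁹ C)(502 V) = 4.23×10⁻⁶ J.

4.23×10⁻⁶ J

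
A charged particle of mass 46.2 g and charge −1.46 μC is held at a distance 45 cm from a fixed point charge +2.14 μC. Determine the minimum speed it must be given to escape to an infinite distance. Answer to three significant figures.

To just escape, total mechanical energy must reach zero at infinity: ½mv²_min + U = 0, so ½mv²_min = −U = |kQq|/r.
|U| = |kQq|/r = (8.99×10⁹ N·m²/C²)(2.14×10⁻⁶)(1.46×10⁻⁶)/(0.450) = 0.0624 J.
v_min = √(2|U|/m) = √(2·0.0624/0.0462) = 1.64 m/s.

1.64 m/s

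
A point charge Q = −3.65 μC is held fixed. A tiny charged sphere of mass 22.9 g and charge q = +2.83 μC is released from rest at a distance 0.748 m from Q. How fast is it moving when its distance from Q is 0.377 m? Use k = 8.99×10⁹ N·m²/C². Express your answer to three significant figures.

Only the electrostatic force acts, so mechanical energy is conserved: ½mv² = U₁ − U₂ = kQq(1/r₁ − 1/r₂).
U₁ − U₂ = (8.99×10⁹ N·m²/C²)(-3.65×10⁻⁶ C)(2.83×10⁻⁶ C)(1/0.748 − 1/0.377) = 0.122 J.
v = √(2·0.122/0.0229) = 3.27 m/s.

3.27 m/s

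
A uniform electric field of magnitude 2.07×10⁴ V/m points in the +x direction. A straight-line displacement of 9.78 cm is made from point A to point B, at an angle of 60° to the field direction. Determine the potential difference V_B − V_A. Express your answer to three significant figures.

-1010 V

Only the component of displacement along E changes the potential: ΔV = −E·d·cosθ.
ΔV = −(2.07×10⁴ V/m)(0.0978 m)cos60° = -1010 V.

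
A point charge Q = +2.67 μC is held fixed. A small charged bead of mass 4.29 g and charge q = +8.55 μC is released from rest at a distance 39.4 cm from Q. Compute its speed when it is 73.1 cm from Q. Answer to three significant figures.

Only the electrostatic force acts, so mechanical energy is conserved: ½mv² = U₁ − U₂ = kQq(1/r₁ − 1/r₂).
U₁ − U₂ = (8.99×10⁹ N·m²/C²)(2.67×10⁻⁶ C)(8.55×10⁻⁶ C)(1/0.394 − 1/0.731) = 0.240 J.
v = √(2·0.240/4.29×10⁻³) = 10.6 m/s.

10.6 m/s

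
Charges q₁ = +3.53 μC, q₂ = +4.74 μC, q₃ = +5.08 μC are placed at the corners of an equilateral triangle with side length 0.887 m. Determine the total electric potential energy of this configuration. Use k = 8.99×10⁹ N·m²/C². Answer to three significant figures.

0.595 J

The work to assemble the configuration equals its total potential energy, U = Σ kqᵢqⱼ/rᵢⱼ over all pairs.
All three pair separations equal the side length, 0.887 m.
U = (0.170) + (0.182) + (0.244) = 0.595 J.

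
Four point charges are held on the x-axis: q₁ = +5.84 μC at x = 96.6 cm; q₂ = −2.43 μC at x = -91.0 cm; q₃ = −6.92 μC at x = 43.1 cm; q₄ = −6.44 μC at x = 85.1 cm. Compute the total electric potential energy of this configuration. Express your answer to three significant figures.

The work to assemble the configuration equals its total potential energy, U = Σ kqᵢqⱼ/rᵢⱼ over all pairs.
Pair separations: r₁₂ = 1.88 m, r₁₃ = 0.535 m, r₁₄ = 0.115 m, r₂₃ = 1.34 m, r₂₄ = 1.76 m, r₃₄ = 0.420 m.
Summing all 6 pair terms gives U = -2.54 J.

-2.54 J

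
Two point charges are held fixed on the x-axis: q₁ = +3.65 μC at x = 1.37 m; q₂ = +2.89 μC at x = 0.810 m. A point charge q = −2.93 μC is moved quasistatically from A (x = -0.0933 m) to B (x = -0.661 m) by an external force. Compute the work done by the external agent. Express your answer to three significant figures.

0.0509 J

For quasistatic motion the external work equals the change in potential energy: W_ext = qΔV = q(V_B − V_A).
At A: distances to the source charges are 1.46 m, 0.903 m; V_A = Σ kqᵢ/rᵢ = 5.12×10⁴ V.
At B: distances to the source charges are 2.03 m, 1.47 m; V_B = Σ kqᵢ/rᵢ = 3.38×10⁴ V.
ΔV = V_B − V_A = -1.74×10⁴ V.
W_ext = qΔV = (-2.93×10⁻⁶ C)(-1.74×10⁴ V) = 0.0509 J.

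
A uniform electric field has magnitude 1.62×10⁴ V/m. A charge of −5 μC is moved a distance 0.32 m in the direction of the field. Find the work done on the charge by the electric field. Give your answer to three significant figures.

The potential change for a displacement 0.32 m in the direction of the field is ΔV = −Ed = -5180 V.
W_field = −qΔV = -0.0259 J.

-0.0259 J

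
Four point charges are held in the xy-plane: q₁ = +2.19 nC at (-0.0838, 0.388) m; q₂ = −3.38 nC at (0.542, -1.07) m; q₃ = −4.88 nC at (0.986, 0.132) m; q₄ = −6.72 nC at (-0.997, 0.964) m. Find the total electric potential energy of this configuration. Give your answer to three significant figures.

The work to assemble the configuration equals its total potential energy, U = Σ kqᵢqⱼ/rᵢⱼ over all pairs.
Pair separations: r₁₂ = 1.59 m, r₁₃ = 1.10 m, r₁₄ = 1.08 m, r₂₃ = 1.28 m, r₂₄ = 2.55 m, r₃₄ = 2.15 m.
Summing all 6 pair terms gives U = 8.10×10⁻⁸ J.

8.10×10⁻⁸ J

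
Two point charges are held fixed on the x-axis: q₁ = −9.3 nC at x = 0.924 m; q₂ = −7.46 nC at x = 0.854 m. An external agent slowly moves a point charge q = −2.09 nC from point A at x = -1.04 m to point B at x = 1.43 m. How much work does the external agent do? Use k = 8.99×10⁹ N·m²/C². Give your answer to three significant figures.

4.26×10⁻⁷ J

For quasistatic motion the external work equals the change in potential energy: W_ext = qΔV = q(V_B − V_A).
At A: distances to the source charges are 1.96 m, 1.89 m; V_A = Σ kqᵢ/rᵢ = -78.0 V.
At B: distances to the source charges are 0.506 m, 0.576 m; V_B = Σ kqᵢ/rᵢ = -282 V.
ΔV = V_B − V_A = -204 V.
W_ext = qΔV = (-2.09×10⁻⁹ C)(-204 V) = 4.26×10⁻⁷ J.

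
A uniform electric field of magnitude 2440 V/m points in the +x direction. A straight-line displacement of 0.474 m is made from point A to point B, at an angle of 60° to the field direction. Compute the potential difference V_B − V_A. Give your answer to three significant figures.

-578 V

Only the component of displacement along E changes the potential: ΔV = −E·d·cosθ.
ΔV = −(2440 V/m)(0.474 m)cos60° = -578 V.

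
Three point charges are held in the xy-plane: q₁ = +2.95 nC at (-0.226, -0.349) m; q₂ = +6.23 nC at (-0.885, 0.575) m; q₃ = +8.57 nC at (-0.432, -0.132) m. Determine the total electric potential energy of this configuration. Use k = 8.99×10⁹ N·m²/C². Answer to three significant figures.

The assembly work is the sum of pairwise potential energies, U = Σ_{i<j} kqᵢqⱼ/rᵢⱼ.
Pair separations: r₁₂ = 1.13 m, r₁₃ = 0.299 m, r₂₃ = 0.840 m.
U = (1.46×10⁻⁷) + (7.60×10⁻⁷) + (5.72×10⁻⁷) = 1.48×10⁻⁶ J.

1.48×10⁻⁶ J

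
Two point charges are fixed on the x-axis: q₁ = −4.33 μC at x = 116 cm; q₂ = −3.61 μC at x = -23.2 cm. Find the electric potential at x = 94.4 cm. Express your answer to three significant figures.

The total potential is the scalar sum of each charge's contribution, V = Σ kqᵢ/rᵢ.
Distances from the field point to each charge: r₁ = 0.216 m, r₂ = 1.18 m.
V = k[(-4.33×10⁻⁶)/(0.216) + (-3.61×10⁻⁶)/(1.18)] = -2.08×10⁵ V.

-2.08×10⁵ V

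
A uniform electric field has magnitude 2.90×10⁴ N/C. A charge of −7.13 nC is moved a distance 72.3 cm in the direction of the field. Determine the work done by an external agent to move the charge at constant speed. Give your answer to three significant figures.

The potential change for a displacement 72.3 cm in the direction of the field is ΔV = −Ed = -2.10×10⁴ V.
W_ext = qΔV = 1.49×10⁻⁴ J.

1.49×10⁻⁴ J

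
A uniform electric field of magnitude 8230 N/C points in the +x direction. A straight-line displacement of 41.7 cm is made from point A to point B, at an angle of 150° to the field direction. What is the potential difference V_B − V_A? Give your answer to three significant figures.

2970 V

Only the component of displacement along E changes the potential: ΔV = −E·d·cosθ.
ΔV = −(8230 V/m)(0.417 m)cos150° = 2970 V.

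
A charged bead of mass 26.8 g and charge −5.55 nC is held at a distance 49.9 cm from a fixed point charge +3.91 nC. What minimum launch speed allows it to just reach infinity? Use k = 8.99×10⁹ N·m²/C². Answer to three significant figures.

5.40×10⁻³ m/s

To just escape, total mechanical energy must reach zero at infinity: ½mv²_min + U = 0, so ½mv²_min = −U = |kQq|/r.
|U| = |kQq|/r = (8.99×10⁹ N·m²/C²)(3.91×10⁻⁹)(5.55×10⁻⁹)/(0.499) = 3.91×10⁻⁷ J.
v_min = √(2|U|/m) = √(2·3.91×10⁻⁷/0.0268) = 5.40×10⁻³ m/s.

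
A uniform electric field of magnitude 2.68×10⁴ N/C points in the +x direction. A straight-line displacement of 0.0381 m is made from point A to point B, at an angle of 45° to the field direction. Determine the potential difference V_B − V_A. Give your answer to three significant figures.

Only the component of displacement along E changes the potential: ΔV = −E·d·cosθ.
ΔV = −(2.68×10⁴ V/m)(0.0381 m)cos45° = -722 V.

-722 V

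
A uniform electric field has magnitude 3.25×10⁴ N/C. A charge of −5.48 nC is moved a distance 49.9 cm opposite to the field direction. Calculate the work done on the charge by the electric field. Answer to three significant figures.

8.89×10⁻⁵ J

The potential change for a displacement 49.9 cm opposite to the field direction is ΔV = +Ed = 1.62×10⁴ V.
W_field = −qΔV = 8.89×10⁻⁵ J.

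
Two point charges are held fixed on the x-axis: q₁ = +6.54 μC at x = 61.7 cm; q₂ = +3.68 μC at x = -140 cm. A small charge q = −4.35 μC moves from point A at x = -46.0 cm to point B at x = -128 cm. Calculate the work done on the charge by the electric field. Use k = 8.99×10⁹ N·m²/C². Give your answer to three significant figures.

0.944 J

The work done by the electric force is W_field = −ΔU = −q(V_B − V_A) = q(V_A − V_B).
At A: distances to the source charges are 1.08 m, 0.940 m; V_A = Σ kqᵢ/rᵢ = 8.98×10⁴ V.
At B: distances to the source charges are 1.90 m, 0.120 m; V_B = Σ kqᵢ/rᵢ = 3.07×10⁵ V.
ΔV = V_B − V_A = 2.17×10⁵ V.
W_field = −qΔV = −(-4.35×10⁻⁶ C)(2.17×10⁵ V) = 0.944 J.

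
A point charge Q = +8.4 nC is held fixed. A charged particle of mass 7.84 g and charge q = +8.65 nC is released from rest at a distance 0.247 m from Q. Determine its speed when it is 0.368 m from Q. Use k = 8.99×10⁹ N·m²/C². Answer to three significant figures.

0.0149 m/s

Only the electrostatic force acts, so mechanical energy is conserved: ½mv² = U₁ − U₂ = kQq(1/r₁ − 1/r₂).
U₁ − U₂ = (8.99×10⁹ N·m²/C²)(8.40×10⁻⁹ C)(8.65×10⁻⁹ C)(1/0.247 − 1/0.368) = 8.70×10⁻⁷ J.
v = √(2·8.70×10⁻⁷/7.84×10⁻³) = 0.0149 m/s.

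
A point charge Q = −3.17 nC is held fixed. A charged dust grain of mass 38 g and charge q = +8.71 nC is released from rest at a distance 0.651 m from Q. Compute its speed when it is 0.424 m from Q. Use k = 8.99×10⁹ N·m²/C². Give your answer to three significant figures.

Only the electrostatic force acts, so mechanical energy is conserved: ½mv² = U₁ − U₂ = kQq(1/r₁ − 1/r₂).
U₁ − U₂ = (8.99×10⁹ N·m²/C²)(-3.17×10⁻⁹ C)(8.71×10⁻⁹ C)(1/0.651 − 1/0.424) = 2.04×10⁻⁷ J.
v = √(2·2.04×10⁻⁷/0.0380) = 3.28×10⁻³ m/s.

3.28×10⁻³ m/s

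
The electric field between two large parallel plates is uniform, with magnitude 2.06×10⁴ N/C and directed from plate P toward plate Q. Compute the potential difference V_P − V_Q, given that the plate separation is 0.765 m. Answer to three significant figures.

In a uniform field, potential decreases in the direction of E: ΔV = −E·d for a displacement d parallel to E.
Going from Q to P is a displacement of 0.765 m opposite to the field, so V_P − V_Q = +Ed = 1.58×10⁴ V.

1.58×10⁴ V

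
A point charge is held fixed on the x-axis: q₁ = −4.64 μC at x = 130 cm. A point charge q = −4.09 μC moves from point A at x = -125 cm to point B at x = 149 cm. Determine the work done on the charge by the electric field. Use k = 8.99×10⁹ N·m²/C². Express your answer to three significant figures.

-0.831 J

The work done by the electric force is W_field = −ΔU = −q(V_B − V_A) = q(V_A − V_B).
At A: distance to the source charge is 2.55 m; V_A = kq₁/r = -1.64×10⁴ V.
At B: distance to the source charge is 0.190 m; V_B = kq₁/r = -2.20×10⁵ V.
ΔV = V_B − V_A = -2.03×10⁵ V.
W_field = −qΔV = −(-4.09×10⁻⁶ C)(-2.03×10⁵ V) = -0.831 J.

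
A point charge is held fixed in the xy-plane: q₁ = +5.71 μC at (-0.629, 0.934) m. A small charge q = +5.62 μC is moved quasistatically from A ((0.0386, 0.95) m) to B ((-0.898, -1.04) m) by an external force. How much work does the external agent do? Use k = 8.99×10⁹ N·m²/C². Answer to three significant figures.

-0.287 J

For quasistatic motion the external work equals the change in potential energy: W_ext = qΔV = q(V_B − V_A).
At A: distance to the source charge is 0.668 m; V_A = kq₁/r = 7.69×10⁴ V.
At B: distance to the source charge is 1.99 m; V_B = kq₁/r = 2.58×10⁴ V.
ΔV = V_B − V_A = -5.11×10⁴ V.
W_ext = qΔV = (5.62×10⁻⁶ C)(-5.11×10⁴ V) = -0.287 J.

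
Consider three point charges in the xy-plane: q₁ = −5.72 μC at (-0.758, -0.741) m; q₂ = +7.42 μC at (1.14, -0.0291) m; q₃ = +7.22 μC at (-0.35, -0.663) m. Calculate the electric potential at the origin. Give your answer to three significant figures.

Electric potential is a scalar, so the contributions from each charge add algebraically: V = Σ kqᵢ/rᵢ.
Distances from the field point to each charge: r₁ = 1.06 m, r₂ = 1.14 m, r₃ = 0.750 m.
V = k[(-5.72×10⁻⁶)/(1.06) + (7.42×10⁻⁶)/(1.14) + (7.22×10⁻⁶)/(0.750)] = 9.66×10⁴ V.

9.66×10⁴ V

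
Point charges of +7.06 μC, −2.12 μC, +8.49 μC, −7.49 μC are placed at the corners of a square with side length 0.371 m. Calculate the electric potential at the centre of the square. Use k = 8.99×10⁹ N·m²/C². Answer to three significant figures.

2.04×10⁵ V

Electric potential is a scalar, so the contributions from each charge add algebraically: V = Σ kqᵢ/rᵢ.
The distance from each corner to the centre is a√2/2 = 0.262 m.
V = k[(7.06×10⁻⁶)/(0.262) + (-2.12×10⁻⁶)/(0.262) + (8.49×10⁻⁶)/(0.262) + (-7.49×10⁻⁶)/(0.262)] = 2.04×10⁵ V.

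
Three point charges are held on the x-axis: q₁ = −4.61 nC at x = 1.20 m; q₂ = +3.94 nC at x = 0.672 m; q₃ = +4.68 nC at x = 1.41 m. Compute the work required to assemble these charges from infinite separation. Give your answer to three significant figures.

The work to assemble the configuration equals its total potential energy, U = Σ kqᵢqⱼ/rᵢⱼ over all pairs.
Pair separations: r₁₂ = 0.528 m, r₁₃ = 0.210 m, r₂₃ = 0.738 m.
U = (-3.09×10⁻⁷) + (-9.24×10⁻⁷) + (2.25×10⁻⁷) = -1.01×10⁻⁶ J.

-1.01×10⁻⁶ J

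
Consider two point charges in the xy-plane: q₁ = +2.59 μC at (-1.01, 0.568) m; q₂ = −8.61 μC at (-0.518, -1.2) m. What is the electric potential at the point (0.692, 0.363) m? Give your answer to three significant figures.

-2.56×10⁴ V

Electric potential is a scalar, so the contributions from each charge add algebraically: V = Σ kqᵢ/rᵢ.
Distances from the field point to each charge: r₁ = 1.71 m, r₂ = 1.98 m.
V = k[(2.59×10⁻⁶)/(1.71) + (-8.61×10⁻⁶)/(1.98)] = -2.56×10⁴ V.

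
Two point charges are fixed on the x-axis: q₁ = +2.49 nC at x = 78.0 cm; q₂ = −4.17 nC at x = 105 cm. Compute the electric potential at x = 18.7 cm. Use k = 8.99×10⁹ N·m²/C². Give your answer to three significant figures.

-5.69 V

The total potential is the scalar sum of each charge's contribution, V = Σ kqᵢ/rᵢ.
Distances from the field point to each charge: r₁ = 0.593 m, r₂ = 0.863 m.
V = k[(2.49×10⁻⁹)/(0.593) + (-4.17×10⁻⁹)/(0.863)] = -5.69 V.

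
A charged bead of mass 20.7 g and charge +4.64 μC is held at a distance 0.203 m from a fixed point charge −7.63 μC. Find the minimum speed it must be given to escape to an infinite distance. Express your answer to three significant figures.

12.3 m/s

To just escape, total mechanical energy must reach zero at infinity: ½mv²_min + U = 0, so ½mv²_min = −U = |kQq|/r.
|U| = |kQq|/r = (8.99×10⁹ N·m²/C²)(7.63×10⁻⁶)(4.64×10⁻⁶)/(0.203) = 1.57 J.
v_min = √(2|U|/m) = √(2·1.57/0.0207) = 12.3 m/s.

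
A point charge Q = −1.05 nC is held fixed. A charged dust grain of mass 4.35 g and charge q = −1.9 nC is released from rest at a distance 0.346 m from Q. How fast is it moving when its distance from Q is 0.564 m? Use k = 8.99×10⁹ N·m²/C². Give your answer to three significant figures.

3.04×10⁻³ m/s

Only the electrostatic force acts, so mechanical energy is conserved: ½mv² = U₁ − U₂ = kQq(1/r₁ − 1/r₂).
U₁ − U₂ = (8.99×10⁹ N·m²/C²)(-1.05×10⁻⁹ C)(-1.90×10⁻⁹ C)(1/0.346 − 1/0.564) = 2.00×10⁻⁸ J.
v = √(2·2.00×10⁻⁸/4.35×10⁻³) = 3.04×10⁻³ m/s.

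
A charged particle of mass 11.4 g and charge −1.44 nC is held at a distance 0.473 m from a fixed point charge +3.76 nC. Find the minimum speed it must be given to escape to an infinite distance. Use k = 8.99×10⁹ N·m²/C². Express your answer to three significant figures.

4.25×10⁻³ m/s

To just escape, total mechanical energy must reach zero at infinity: ½mv²_min + U = 0, so ½mv²_min = −U = |kQq|/r.
|U| = |kQq|/r = (8.99×10⁹ N·m²/C²)(3.76×10⁻⁹)(1.44×10⁻⁹)/(0.473) = 1.03×10⁻⁷ J.
v_min = √(2|U|/m) = √(2·1.03×10⁻⁷/0.0114) = 4.25×10⁻³ m/s.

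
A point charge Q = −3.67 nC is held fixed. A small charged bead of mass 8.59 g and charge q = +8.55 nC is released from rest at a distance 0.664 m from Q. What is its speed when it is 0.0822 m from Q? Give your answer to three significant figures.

0.0265 m/s

Only the electrostatic force acts, so mechanical energy is conserved: ½mv² = U₁ − U₂ = kQq(1/r₁ − 1/r₂).
U₁ − U₂ = (8.99×10⁹ N·m²/C²)(-3.67×10⁻⁹ C)(8.55×10⁻⁹ C)(1/0.664 − 1/0.0822) = 3.01×10⁻⁶ J.
v = √(2·3.01×10⁻⁶/8.59×10⁻³) = 0.0265 m/s.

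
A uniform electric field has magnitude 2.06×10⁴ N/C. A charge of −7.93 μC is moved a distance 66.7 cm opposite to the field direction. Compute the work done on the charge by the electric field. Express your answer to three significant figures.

The potential change for a displacement 66.7 cm opposite to the field direction is ΔV = +Ed = 1.37×10⁴ V.
W_field = −qΔV = 0.109 J.

0.109 J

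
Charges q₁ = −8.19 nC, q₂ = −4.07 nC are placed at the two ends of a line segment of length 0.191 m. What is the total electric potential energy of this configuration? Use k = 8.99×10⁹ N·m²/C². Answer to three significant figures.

1.57×10⁻⁶ J

The assembly work is the sum of pairwise potential energies, U = Σ_{i<j} kqᵢqⱼ/rᵢⱼ.
The separation is r = 0.191 m.
U = (1.57×10⁻⁶) = 1.57×10⁻⁶ J.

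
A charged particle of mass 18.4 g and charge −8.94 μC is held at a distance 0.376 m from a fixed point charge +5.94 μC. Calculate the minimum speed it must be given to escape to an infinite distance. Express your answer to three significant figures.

To just escape, total mechanical energy must reach zero at infinity: ½mv²_min + U = 0, so ½mv²_min = −U = |kQq|/r.
|U| = |kQq|/r = (8.99×10⁹ N·m²/C²)(5.94×10⁻⁶)(8.94×10⁻⁶)/(0.376) = 1.27 J.
v_min = √(2|U|/m) = √(2·1.27/0.0184) = 11.7 m/s.

11.7 m/s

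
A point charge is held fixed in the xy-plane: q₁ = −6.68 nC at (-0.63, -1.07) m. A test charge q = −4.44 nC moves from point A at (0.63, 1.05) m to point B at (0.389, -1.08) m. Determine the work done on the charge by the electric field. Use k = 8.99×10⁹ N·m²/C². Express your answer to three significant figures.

-1.54×10⁻⁷ J

The work done by the electric force is W_field = −ΔU = −q(V_B − V_A) = q(V_A − V_B).
At A: distance to the source charge is 2.47 m; V_A = kq₁/r = -24.4 V.
At B: distance to the source charge is 1.02 m; V_B = kq₁/r = -58.9 V.
ΔV = V_B − V_A = -34.6 V.
W_field = −qΔV = −(-4.44×10⁻⁹ C)(-34.6 V) = -1.54×10⁻⁷ J.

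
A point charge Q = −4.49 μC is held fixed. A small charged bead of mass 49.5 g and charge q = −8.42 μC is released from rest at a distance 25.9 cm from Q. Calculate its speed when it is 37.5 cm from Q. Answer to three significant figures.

4.05 m/s

Only the electrostatic force acts, so mechanical energy is conserved: ½mv² = U₁ − U₂ = kQq(1/r₁ − 1/r₂).
U₁ − U₂ = (8.99×10⁹ N·m²/C²)(-4.49×10⁻⁶ C)(-8.42×10⁻⁶ C)(1/0.259 − 1/0.375) = 0.406 J.
v = √(2·0.406/0.0495) = 4.05 m/s.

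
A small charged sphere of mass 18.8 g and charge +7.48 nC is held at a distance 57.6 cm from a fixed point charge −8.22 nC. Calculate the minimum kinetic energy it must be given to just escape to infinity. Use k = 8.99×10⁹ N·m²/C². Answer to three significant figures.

To just escape, total mechanical energy must reach zero at infinity: ½mv²_min + U = 0, so ½mv²_min = −U = |kQq|/r.
|U| = |kQq|/r = (8.99×10⁹ N·m²/C²)(8.22×10⁻⁹)(7.48×10⁻⁹)/(0.576) = 9.60×10⁻⁷ J.

9.60×10⁻⁷ J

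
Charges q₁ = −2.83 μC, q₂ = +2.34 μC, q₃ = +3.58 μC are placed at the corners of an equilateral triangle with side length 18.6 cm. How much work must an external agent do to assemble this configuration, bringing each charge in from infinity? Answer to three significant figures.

The work to assemble the configuration equals its total potential energy, U = Σ kqᵢqⱼ/rᵢⱼ over all pairs.
All three pair separations equal the side length, 0.186 m.
U = (-0.320) + (-0.490) + (0.405) = -0.405 J.

-0.405 J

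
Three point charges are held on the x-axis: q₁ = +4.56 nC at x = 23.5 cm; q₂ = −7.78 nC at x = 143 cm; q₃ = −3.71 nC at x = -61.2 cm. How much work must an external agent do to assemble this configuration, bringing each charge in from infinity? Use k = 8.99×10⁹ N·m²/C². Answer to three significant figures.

-3.19×10⁻⁷ J

The work to assemble the configuration equals its total potential energy, U = Σ kqᵢqⱼ/rᵢⱼ over all pairs.
Pair separations: r₁₂ = 1.19 m, r₁₃ = 0.847 m, r₂₃ = 2.04 m.
U = (-2.67×10⁻⁷) + (-1.80×10⁻⁷) + (1.27×10⁻⁷) = -3.19×10⁻⁷ J.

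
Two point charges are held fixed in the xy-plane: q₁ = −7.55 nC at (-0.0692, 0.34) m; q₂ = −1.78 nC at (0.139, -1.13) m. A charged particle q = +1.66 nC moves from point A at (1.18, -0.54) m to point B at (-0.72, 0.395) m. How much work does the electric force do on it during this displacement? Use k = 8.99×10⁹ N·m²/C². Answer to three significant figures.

9.18×10⁻⁸ J

The work done by the electric force is W_field = −ΔU = −q(V_B − V_A) = q(V_A − V_B).
At A: distances to the source charges are 1.53 m, 1.20 m; V_A = Σ kqᵢ/rᵢ = -57.8 V.
At B: distances to the source charges are 0.653 m, 1.75 m; V_B = Σ kqᵢ/rᵢ = -113 V.
ΔV = V_B − V_A = -55.3 V.
W_field = −qΔV = −(1.66×10⁻⁹ C)(-55.3 V) = 9.18×10⁻⁸ J.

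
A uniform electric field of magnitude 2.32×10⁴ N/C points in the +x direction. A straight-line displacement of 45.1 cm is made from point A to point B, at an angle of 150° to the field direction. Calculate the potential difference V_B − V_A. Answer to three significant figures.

9060 V

Only the component of displacement along E changes the potential: ΔV = −E·d·cosθ.
ΔV = −(2.32×10⁴ V/m)(0.451 m)cos150° = 9060 V.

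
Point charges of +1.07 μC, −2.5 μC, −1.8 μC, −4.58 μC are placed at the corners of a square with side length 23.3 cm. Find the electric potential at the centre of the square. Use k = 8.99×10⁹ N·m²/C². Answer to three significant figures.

-4.26×10⁵ V

Electric potential is a scalar, so the contributions from each charge add algebraically: V = Σ kqᵢ/rᵢ.
The distance from each corner to the centre is a√2/2 = 0.165 m.
V = k[(1.07×10⁻⁶)/(0.165) + (-2.50×10⁻⁶)/(0.165) + (-1.80×10⁻⁶)/(0.165) + (-4.58×10⁻⁶)/(0.165)] = -4.26×10⁵ V.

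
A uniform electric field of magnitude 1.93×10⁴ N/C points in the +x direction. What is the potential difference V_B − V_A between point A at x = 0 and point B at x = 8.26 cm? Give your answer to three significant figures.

-1590 V

In a uniform field, potential decreases in the direction of E: V_B − V_A = −E·Δx.
V_B − V_A = −(1.93×10⁴ V/m)(0.0826 m) = -1590 V.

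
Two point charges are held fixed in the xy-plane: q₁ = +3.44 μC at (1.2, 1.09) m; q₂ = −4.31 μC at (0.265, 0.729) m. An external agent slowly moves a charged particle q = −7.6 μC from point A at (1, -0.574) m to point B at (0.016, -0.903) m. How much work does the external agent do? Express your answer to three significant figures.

For quasistatic motion the external work equals the change in potential energy: W_ext = qΔV = q(V_B − V_A).
At A: distances to the source charges are 1.68 m, 1.50 m; V_A = Σ kqᵢ/rᵢ = -7450 V.
At B: distances to the source charges are 2.32 m, 1.65 m; V_B = Σ kqᵢ/rᵢ = -1.01×10⁴ V.
ΔV = V_B − V_A = -2680 V.
W_ext = qΔV = (-7.60×10⁻⁶ C)(-2680 V) = 0.0204 J.

0.0204 J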